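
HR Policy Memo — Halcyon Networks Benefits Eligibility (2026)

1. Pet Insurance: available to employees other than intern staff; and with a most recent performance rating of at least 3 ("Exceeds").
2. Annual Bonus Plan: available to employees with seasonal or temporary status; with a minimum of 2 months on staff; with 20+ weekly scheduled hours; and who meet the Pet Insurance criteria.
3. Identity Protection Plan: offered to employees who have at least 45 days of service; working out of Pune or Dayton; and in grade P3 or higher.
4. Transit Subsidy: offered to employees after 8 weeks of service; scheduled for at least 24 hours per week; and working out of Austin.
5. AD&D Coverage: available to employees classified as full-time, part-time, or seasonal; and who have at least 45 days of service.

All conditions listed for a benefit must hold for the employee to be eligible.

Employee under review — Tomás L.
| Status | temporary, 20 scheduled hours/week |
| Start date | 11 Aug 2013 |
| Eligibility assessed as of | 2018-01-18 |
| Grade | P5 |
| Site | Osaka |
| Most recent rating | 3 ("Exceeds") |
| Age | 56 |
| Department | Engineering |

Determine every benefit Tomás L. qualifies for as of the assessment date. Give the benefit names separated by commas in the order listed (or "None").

Service from 11 Aug 2013 to 2018-01-18: 1621 days.
Pet Insurance — status temporary ✓ (not excluded); rating 3 ≥ 3 ✓ → eligible.
Annual Bonus Plan — status temporary ✓; service 1621 days ≥ 2 months (≈60 days) ✓; 20 hrs/wk ≥ 20 ✓; eligible for Pet Insurance ✓ → eligible.
Identity Protection Plan — service 1621 days ≥ 45 days ✓; site Osaka ✗ (not Pune or Dayton) → not eligible.
Transit Subsidy — service 1621 days ≥ 8 weeks (≈56 days) ✓; 20 hrs/wk < 24 ✗ → not eligible.
AD&D Coverage — status temporary ✗ (requires full-time, part-time, or seasonal) → not eligible.

Pet Insurance, Annual Bonus Plan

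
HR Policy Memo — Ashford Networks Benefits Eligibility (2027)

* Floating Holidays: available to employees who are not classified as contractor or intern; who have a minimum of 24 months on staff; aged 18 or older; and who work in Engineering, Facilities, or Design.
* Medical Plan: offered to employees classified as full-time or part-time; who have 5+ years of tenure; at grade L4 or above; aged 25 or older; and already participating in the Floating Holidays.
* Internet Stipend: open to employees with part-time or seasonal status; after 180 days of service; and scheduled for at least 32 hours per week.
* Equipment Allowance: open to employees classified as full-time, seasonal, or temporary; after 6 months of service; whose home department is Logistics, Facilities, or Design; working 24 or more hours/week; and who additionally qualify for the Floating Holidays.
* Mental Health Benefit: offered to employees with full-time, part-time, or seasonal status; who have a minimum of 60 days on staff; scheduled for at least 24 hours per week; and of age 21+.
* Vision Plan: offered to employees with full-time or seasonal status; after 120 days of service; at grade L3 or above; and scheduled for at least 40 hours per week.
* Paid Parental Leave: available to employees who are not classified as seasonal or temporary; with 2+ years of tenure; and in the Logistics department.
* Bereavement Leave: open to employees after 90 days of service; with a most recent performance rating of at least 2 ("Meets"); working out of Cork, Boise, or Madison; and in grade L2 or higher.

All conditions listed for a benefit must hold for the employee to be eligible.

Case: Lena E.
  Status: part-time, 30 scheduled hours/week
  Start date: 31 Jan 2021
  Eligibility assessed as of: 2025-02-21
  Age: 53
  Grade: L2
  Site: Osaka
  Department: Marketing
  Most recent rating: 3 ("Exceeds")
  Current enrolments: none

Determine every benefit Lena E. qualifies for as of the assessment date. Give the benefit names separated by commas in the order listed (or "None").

Service from 31 Jan 2021 to 2025-02-21: 1482 days.
Floating Holidays — status part-time ✓ (not excluded); service 1482 days ≥ 24 months (≈720 days) ✓; age 53 ≥ 18 ✓; dept Marketing ✗ → not eligible.
Medical Plan — status part-time ✓; service 1482 days < 5 years (≈1825 days) ✗ → not eligible.
Internet Stipend — status part-time ✓; service 1482 days ≥ 180 days ✓; 30 hrs/wk < 32 ✗ → not eligible.
Equipment Allowance — status part-time ✗ (requires full-time, seasonal, or temporary) → not eligible.
Mental Health Benefit — status part-time ✓; service 1482 days ≥ 60 days ✓; 30 hrs/wk ≥ 24 ✓; age 53 ≥ 21 ✓ → eligible.
Vision Plan — status part-time ✗ (requires full-time or seasonal) → not eligible.
Paid Parental Leave — status part-time ✓ (not excluded); service 1482 days ≥ 2 years (≈730 days) ✓; dept Marketing ✗ → not eligible.
Bereavement Leave — service 1482 days ≥ 90 days ✓; rating 3 ≥ 2 ✓; site Osaka ✗ (not Cork, Boise, or Madison) → not eligible.

Mental Health Benefit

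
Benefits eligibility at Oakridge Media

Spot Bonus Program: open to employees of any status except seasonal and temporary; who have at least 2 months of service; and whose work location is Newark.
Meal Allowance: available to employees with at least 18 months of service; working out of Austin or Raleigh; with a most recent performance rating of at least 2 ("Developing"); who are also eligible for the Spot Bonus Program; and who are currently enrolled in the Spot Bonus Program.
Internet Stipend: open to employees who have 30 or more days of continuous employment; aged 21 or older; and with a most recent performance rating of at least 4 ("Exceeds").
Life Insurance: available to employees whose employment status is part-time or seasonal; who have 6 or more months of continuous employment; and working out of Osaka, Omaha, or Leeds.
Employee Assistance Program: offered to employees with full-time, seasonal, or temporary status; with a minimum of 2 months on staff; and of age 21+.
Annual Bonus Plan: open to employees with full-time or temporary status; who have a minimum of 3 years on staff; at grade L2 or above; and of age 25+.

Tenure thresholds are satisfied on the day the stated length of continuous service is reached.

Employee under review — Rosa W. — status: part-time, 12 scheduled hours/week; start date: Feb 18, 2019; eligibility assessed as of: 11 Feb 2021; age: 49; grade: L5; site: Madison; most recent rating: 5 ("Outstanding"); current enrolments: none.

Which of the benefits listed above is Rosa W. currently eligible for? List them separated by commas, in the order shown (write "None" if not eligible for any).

Internet Stipend

Service from Feb 18, 2019 to 11 Feb 2021: 724 days.
Spot Bonus Program — status part-time ✓ (not excluded); service 724 days ≥ 2 months (≈60 days) ✓; site Madison ✗ (not Newark) → not eligible.
Meal Allowance — service 724 days ≥ 18 months (≈540 days) ✓; site Madison ✗ (not Austin or Raleigh) → not eligible.
Internet Stipend — service 724 days ≥ 30 days ✓; age 49 ≥ 21 ✓; rating 5 ≥ 4 ✓ → eligible.
Life Insurance — status part-time ✓; service 724 days ≥ 6 months (≈180 days) ✓; site Madison ✗ (not Osaka, Omaha, or Leeds) → not eligible.
Employee Assistance Program — status part-time ✗ (requires full-time, seasonal, or temporary) → not eligible.
Annual Bonus Plan — status part-time ✗ (requires full-time or temporary) → not eligible.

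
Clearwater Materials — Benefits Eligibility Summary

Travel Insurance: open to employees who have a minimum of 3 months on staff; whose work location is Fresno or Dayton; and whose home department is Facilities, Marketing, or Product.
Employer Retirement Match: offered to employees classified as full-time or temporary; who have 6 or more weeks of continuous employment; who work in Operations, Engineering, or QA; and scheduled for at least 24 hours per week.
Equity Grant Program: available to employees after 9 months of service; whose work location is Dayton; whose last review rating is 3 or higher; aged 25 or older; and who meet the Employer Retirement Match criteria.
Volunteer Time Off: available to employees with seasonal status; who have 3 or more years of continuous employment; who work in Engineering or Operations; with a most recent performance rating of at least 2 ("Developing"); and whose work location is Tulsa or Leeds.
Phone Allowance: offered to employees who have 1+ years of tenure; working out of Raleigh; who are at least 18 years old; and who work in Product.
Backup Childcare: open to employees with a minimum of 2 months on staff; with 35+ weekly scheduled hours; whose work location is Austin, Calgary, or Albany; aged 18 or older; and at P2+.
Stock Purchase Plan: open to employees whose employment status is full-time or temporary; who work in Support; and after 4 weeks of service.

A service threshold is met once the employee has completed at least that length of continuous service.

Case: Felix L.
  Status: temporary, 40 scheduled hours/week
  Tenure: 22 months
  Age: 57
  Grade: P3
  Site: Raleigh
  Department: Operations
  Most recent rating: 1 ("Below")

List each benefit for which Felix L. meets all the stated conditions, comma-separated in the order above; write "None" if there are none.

Travel Insurance — service 22 months ≥ 3 months ✓; site Raleigh ✗ (not Fresno or Dayton) → not eligible.
Employer Retirement Match — status temporary ✓; service 22 months ≥ 6 weeks (≈42 days) ✓; dept Operations ✓; 40 hrs/wk ≥ 24 ✓ → eligible.
Equity Grant Program — service 22 months ≥ 9 months ✓; site Raleigh ✗ (not Dayton) → not eligible.
Volunteer Time Off — status temporary ✗ (requires seasonal) → not eligible.
Phone Allowance — service 22 months ≥ 1 year (≈365 days) ✓; site Raleigh ✓; age 57 ≥ 18 ✓; dept Operations ✗ → not eligible.
Backup Childcare — service 22 months ≥ 2 months ✓; 40 hrs/wk ≥ 35 ✓; site Raleigh ✗ (not Austin, Calgary, or Albany) → not eligible.
Stock Purchase Plan — status temporary ✓; dept Operations ✗ → not eligible.

Employer Retirement Match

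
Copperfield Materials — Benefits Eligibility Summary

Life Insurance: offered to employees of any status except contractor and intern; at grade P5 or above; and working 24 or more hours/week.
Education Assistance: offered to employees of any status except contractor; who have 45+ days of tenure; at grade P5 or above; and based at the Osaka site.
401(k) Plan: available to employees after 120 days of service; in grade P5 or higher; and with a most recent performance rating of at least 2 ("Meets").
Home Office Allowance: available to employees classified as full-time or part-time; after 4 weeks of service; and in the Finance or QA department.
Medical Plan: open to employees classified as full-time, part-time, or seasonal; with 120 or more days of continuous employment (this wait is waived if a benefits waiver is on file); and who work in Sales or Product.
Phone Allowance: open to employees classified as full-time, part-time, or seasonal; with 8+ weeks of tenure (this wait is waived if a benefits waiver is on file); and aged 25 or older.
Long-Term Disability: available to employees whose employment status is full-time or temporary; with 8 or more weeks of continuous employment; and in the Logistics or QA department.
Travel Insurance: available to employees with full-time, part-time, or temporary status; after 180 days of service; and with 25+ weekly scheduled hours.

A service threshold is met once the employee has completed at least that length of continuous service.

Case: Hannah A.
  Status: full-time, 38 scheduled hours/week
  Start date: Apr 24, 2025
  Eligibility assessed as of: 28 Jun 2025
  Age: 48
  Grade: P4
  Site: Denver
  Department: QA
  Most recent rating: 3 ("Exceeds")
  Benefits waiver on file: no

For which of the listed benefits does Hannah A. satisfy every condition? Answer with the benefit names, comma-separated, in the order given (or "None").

Home Office Allowance, Phone Allowance, Long-Term Disability

Service from Apr 24, 2025 to 28 Jun 2025: 65 days.
Life Insurance — status full-time ✓ (not excluded); grade P4 < P5 ✗ → not eligible.
Education Assistance — status full-time ✓ (not excluded); service 65 days ≥ 45 days ✓; grade P4 < P5 ✗ → not eligible.
401(k) Plan — service 65 days < 120 days ✗ → not eligible.
Home Office Allowance — status full-time ✓; service 65 days ≥ 4 weeks (≈28 days) ✓; dept QA ✓ → eligible.
Medical Plan — status full-time ✓; no waiver, service 65 days < 120 days ✗ → not eligible.
Phone Allowance — status full-time ✓; no waiver, service 65 days ≥ 8 weeks (≈56 days) ✓; age 48 ≥ 25 ✓ → eligible.
Long-Term Disability — status full-time ✓; service 65 days ≥ 8 weeks (≈56 days) ✓; dept QA ✓ → eligible.
Travel Insurance — status full-time ✓; service 65 days < 180 days ✗ → not eligible.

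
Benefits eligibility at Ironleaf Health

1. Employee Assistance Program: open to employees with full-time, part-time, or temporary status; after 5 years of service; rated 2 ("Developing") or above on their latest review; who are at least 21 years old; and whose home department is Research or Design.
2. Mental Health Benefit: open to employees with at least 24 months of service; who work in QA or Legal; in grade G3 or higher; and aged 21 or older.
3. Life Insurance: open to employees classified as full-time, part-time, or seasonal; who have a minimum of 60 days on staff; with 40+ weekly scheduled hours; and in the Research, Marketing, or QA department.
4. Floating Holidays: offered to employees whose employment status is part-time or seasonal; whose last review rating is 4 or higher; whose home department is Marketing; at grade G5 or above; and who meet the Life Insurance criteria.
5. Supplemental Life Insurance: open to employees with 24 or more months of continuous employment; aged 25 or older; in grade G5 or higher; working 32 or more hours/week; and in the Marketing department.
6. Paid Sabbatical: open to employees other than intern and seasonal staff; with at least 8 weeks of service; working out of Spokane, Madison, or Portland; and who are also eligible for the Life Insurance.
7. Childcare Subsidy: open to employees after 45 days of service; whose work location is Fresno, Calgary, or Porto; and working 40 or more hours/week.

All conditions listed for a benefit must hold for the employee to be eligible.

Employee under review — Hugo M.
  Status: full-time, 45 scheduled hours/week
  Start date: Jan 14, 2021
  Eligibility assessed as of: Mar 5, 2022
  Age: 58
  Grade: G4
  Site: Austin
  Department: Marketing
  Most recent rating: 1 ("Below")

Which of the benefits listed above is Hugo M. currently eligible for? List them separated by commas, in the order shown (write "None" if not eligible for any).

Life Insurance

Service from Jan 14, 2021 to Mar 5, 2022: 415 days.
Employee Assistance Program — status full-time ✓; service 415 days < 5 years (≈1825 days) ✗ → not eligible.
Mental Health Benefit — service 415 days < 24 months (≈720 days) ✗ → not eligible.
Life Insurance — status full-time ✓; service 415 days ≥ 60 days ✓; 45 hrs/wk ≥ 40 ✓; dept Marketing ✓ → eligible.
Floating Holidays — status full-time ✗ (requires part-time or seasonal) → not eligible.
Supplemental Life Insurance — service 415 days < 24 months (≈720 days) ✗ → not eligible.
Paid Sabbatical — status full-time ✓ (not excluded); service 415 days ≥ 8 weeks (≈56 days) ✓; site Austin ✗ (not Spokane, Madison, or Portland) → not eligible.
Childcare Subsidy — service 415 days ≥ 45 days ✓; site Austin ✗ (not Fresno, Calgary, or Porto) → not eligible.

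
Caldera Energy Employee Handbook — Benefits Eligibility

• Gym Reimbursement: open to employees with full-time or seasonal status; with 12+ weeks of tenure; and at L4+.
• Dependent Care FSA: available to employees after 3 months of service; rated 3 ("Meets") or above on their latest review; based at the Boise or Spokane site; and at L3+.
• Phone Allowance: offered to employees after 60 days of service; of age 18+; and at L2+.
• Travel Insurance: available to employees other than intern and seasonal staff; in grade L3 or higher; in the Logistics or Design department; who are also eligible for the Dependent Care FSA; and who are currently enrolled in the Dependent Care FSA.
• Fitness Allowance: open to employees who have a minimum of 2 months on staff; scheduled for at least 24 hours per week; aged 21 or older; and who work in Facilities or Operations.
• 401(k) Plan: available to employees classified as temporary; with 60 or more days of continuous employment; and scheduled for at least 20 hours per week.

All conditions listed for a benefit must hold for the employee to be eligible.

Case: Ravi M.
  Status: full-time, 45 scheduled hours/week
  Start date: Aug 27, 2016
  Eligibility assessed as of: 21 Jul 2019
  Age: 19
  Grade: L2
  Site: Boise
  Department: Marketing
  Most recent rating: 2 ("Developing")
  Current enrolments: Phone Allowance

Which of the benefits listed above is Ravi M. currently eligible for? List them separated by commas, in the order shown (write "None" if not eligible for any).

Phone Allowance

Service from Aug 27, 2016 to 21 Jul 2019: 1058 days.
Gym Reimbursement — status full-time ✓; service 1058 days ≥ 12 weeks (≈84 days) ✓; grade L2 < L4 ✗ → not eligible.
Dependent Care FSA — service 1058 days ≥ 3 months (≈90 days) ✓; rating 2 < 3 ✗ → not eligible.
Phone Allowance — service 1058 days ≥ 60 days ✓; age 19 ≥ 18 ✓; grade L2 ≥ L2 ✓ → eligible.
Travel Insurance — status full-time ✓ (not excluded); grade L2 < L3 ✗ → not eligible.
Fitness Allowance — service 1058 days ≥ 2 months (≈60 days) ✓; 45 hrs/wk ≥ 24 ✓; age 19 < 21 ✗ → not eligible.
401(k) Plan — status full-time ✗ (requires temporary) → not eligible.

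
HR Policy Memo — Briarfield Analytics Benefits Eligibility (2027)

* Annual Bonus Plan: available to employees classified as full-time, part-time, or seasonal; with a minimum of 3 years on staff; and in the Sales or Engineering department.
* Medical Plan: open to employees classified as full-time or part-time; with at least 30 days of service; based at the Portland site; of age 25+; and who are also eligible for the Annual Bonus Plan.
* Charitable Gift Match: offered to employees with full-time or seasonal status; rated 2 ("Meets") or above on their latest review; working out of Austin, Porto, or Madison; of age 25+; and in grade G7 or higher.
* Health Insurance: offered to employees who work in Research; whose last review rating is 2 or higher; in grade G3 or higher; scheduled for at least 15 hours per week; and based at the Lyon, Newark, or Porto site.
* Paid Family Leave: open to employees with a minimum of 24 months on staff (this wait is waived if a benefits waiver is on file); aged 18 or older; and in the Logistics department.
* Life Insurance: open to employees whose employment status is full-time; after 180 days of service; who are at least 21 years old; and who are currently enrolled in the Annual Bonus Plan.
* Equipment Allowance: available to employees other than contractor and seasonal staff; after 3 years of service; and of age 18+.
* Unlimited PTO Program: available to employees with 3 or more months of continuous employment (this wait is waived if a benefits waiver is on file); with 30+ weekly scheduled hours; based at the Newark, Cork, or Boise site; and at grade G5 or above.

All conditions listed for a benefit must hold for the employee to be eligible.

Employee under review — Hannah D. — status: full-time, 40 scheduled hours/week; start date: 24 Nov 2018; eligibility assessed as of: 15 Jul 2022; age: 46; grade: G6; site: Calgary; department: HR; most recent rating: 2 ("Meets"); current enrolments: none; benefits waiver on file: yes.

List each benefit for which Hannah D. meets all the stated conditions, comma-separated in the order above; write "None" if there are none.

Service from 24 Nov 2018 to 15 Jul 2022: 1329 days.
Annual Bonus Plan — status full-time ✓; service 1329 days ≥ 3 years (≈1095 days) ✓; dept HR ✗ → not eligible.
Medical Plan — status full-time ✓; service 1329 days ≥ 30 days ✓; site Calgary ✗ (not Portland) → not eligible.
Charitable Gift Match — status full-time ✓; rating 2 ≥ 2 ✓; site Calgary ✗ (not Austin, Porto, or Madison) → not eligible.
Health Insurance — dept HR ✗ → not eligible.
Paid Family Leave — benefits waiver on file ✓; age 46 ≥ 18 ✓; dept HR ✗ → not eligible.
Life Insurance — status full-time ✓; service 1329 days ≥ 180 days ✓; age 46 ≥ 21 ✓; not enrolled in Annual Bonus Plan ✗ → not eligible.
Equipment Allowance — status full-time ✓ (not excluded); service 1329 days ≥ 3 years (≈1095 days) ✓; age 46 ≥ 18 ✓ → eligible.
Unlimited PTO Program — benefits waiver on file ✓; 40 hrs/wk ≥ 30 ✓; site Calgary ✗ (not Newark, Cork, or Boise) → not eligible.

Equipment Allowance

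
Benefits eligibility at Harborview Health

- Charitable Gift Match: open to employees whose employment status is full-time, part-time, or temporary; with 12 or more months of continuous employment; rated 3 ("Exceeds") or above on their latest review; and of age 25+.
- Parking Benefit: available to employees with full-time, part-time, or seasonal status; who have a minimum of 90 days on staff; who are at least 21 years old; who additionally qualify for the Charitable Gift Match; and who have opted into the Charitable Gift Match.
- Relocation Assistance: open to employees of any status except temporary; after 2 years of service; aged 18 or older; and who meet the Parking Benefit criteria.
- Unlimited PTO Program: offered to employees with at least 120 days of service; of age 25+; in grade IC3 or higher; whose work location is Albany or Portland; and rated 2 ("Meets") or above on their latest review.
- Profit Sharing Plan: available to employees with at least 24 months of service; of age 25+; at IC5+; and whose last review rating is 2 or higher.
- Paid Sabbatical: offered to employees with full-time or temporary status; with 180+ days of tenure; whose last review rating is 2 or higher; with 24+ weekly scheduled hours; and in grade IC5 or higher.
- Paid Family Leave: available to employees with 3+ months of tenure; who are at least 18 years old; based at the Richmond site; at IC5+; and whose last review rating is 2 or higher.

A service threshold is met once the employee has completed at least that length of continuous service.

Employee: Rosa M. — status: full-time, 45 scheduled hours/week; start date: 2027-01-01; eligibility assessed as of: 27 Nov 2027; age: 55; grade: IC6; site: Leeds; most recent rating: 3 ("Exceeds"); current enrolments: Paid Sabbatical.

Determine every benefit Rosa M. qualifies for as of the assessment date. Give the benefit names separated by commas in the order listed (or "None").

Service from 2027-01-01 to 27 Nov 2027: 330 days.
Charitable Gift Match — status full-time ✓; service 330 days < 12 months (≈360 days) ✗ → not eligible.
Parking Benefit — status full-time ✓; service 330 days ≥ 90 days ✓; age 55 ≥ 21 ✓; not eligible for Charitable Gift Match ✗ → not eligible.
Relocation Assistance — status full-time ✓ (not excluded); service 330 days < 2 years (≈730 days) ✗ → not eligible.
Unlimited PTO Program — service 330 days ≥ 120 days ✓; age 55 ≥ 25 ✓; grade IC6 ≥ IC3 ✓; site Leeds ✗ (not Albany or Portland) → not eligible.
Profit Sharing Plan — service 330 days < 24 months (≈720 days) ✗ → not eligible.
Paid Sabbatical — status full-time ✓; service 330 days ≥ 180 days ✓; rating 3 ≥ 2 ✓; 45 hrs/wk ≥ 24 ✓; grade IC6 ≥ IC5 ✓ → eligible.
Paid Family Leave — service 330 days ≥ 3 months (≈90 days) ✓; age 55 ≥ 18 ✓; site Leeds ✗ (not Richmond) → not eligible.

Paid Sabbatical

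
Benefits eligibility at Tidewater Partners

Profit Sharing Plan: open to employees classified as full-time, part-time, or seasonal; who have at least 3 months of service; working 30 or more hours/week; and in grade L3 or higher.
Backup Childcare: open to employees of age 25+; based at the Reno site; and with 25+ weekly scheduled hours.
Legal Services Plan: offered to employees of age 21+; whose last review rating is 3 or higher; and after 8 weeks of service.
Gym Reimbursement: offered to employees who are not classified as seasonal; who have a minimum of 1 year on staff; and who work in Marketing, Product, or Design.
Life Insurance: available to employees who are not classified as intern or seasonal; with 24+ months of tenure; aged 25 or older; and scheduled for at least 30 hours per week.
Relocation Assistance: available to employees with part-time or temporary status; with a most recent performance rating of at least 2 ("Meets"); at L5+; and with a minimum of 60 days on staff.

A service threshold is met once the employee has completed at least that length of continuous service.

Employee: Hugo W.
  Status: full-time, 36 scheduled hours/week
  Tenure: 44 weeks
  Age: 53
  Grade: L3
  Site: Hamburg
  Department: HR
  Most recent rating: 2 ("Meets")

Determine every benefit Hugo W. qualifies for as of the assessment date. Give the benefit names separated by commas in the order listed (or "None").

Profit Sharing Plan — status full-time ✓; service 44 weeks ≥ 3 months (≈90 days) ✓; 36 hrs/wk ≥ 30 ✓; grade L3 ≥ L3 ✓ → eligible.
Backup Childcare — age 53 ≥ 25 ✓; site Hamburg ✗ (not Reno) → not eligible.
Legal Services Plan — age 53 ≥ 21 ✓; rating 2 < 3 ✗ → not eligible.
Gym Reimbursement — status full-time ✓ (not excluded); service 44 weeks < 1 year (≈365 days) ✗ → not eligible.
Life Insurance — status full-time ✓ (not excluded); service 44 weeks < 24 months (≈720 days) ✗ → not eligible.
Relocation Assistance — status full-time ✗ (requires part-time or temporary) → not eligible.

Profit Sharing Plan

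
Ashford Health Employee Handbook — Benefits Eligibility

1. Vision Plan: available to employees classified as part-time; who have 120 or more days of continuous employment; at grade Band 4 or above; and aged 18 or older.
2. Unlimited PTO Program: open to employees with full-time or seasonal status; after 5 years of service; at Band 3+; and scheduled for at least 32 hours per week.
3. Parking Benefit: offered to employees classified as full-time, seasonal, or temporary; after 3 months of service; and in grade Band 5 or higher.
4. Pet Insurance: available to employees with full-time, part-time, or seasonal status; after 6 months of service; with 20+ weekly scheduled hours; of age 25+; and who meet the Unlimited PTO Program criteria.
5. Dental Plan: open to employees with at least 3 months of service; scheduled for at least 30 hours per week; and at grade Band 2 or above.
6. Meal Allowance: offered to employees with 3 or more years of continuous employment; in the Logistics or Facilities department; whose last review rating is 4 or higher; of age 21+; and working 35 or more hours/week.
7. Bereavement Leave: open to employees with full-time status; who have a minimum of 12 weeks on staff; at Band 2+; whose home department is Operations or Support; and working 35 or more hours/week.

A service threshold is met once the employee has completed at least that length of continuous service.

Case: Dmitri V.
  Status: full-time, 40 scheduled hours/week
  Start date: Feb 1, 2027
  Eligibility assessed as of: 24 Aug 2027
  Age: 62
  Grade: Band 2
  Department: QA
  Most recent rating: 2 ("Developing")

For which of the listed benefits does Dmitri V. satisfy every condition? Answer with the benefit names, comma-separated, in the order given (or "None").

Service from Feb 1, 2027 to 24 Aug 2027: 204 days.
Vision Plan — status full-time ✗ (requires part-time) → not eligible.
Unlimited PTO Program — status full-time ✓; service 204 days < 5 years (≈1825 days) ✗ → not eligible.
Parking Benefit — status full-time ✓; service 204 days ≥ 3 months (≈90 days) ✓; grade Band 2 < Band 5 ✗ → not eligible.
Pet Insurance — status full-time ✓; service 204 days ≥ 6 months (≈180 days) ✓; 40 hrs/wk ≥ 20 ✓; age 62 ≥ 25 ✓; not eligible for Unlimited PTO Program ✗ → not eligible.
Dental Plan — service 204 days ≥ 3 months (≈90 days) ✓; 40 hrs/wk ≥ 30 ✓; grade Band 2 ≥ Band 2 ✓ → eligible.
Meal Allowance — service 204 days < 3 years (≈1095 days) ✗ → not eligible.
Bereavement Leave — status full-time ✓; service 204 days ≥ 12 weeks (≈84 days) ✓; grade Band 2 ≥ Band 2 ✓; dept QA ✗ → not eligible.

Dental Plan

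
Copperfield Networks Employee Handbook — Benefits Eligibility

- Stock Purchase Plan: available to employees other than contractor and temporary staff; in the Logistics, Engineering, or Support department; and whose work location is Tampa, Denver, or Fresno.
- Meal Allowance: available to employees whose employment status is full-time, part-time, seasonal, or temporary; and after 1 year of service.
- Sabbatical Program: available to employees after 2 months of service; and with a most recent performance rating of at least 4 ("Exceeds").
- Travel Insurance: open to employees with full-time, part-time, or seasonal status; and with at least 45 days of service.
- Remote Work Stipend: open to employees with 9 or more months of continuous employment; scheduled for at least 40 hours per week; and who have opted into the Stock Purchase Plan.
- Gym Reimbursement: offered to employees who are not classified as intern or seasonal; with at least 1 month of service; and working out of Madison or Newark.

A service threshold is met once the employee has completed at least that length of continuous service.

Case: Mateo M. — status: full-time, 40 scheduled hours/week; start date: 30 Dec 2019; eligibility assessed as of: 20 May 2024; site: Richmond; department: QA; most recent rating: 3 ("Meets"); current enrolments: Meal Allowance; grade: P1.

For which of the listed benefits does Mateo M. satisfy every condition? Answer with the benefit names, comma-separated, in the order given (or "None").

Meal Allowance, Travel Insurance

Service from 30 Dec 2019 to 20 May 2024: 1603 days.
Stock Purchase Plan — status full-time ✓ (not excluded); dept QA ✗ → not eligible.
Meal Allowance — status full-time ✓; service 1603 days ≥ 1 year (≈365 days) ✓ → eligible.
Sabbatical Program — service 1603 days ≥ 2 months (≈60 days) ✓; rating 3 < 4 ✗ → not eligible.
Travel Insurance — status full-time ✓; service 1603 days ≥ 45 days ✓ → eligible.
Remote Work Stipend — service 1603 days ≥ 9 months (≈270 days) ✓; 40 hrs/wk ≥ 40 ✓; not enrolled in Stock Purchase Plan ✗ → not eligible.
Gym Reimbursement — status full-time ✓ (not excluded); service 1603 days ≥ 1 month (≈30 days) ✓; site Richmond ✗ (not Madison or Newark) → not eligible.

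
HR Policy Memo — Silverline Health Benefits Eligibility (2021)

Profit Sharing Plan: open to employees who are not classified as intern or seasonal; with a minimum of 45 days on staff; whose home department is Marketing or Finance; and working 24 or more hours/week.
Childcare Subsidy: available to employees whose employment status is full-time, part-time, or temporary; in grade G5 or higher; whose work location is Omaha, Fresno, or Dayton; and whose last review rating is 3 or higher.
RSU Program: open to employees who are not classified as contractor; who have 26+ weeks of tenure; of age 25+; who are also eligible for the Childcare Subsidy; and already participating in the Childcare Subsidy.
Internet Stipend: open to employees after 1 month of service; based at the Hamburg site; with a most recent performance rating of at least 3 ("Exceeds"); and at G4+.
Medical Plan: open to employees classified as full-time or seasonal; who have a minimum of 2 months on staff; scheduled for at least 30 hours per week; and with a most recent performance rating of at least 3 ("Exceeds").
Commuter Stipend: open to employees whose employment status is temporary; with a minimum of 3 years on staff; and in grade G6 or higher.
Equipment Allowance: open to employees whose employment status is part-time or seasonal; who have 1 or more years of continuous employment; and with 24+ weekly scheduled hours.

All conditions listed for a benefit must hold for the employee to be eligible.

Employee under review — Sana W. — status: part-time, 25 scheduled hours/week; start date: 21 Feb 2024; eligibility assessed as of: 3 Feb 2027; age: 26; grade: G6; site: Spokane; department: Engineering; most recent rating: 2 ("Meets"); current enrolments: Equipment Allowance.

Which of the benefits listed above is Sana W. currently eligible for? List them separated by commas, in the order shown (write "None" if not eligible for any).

Service from 21 Feb 2024 to 3 Feb 2027: 1078 days.
Profit Sharing Plan — status part-time ✓ (not excluded); service 1078 days ≥ 45 days ✓; dept Engineering ✗ → not eligible.
Childcare Subsidy — status part-time ✓; grade G6 ≥ G5 ✓; site Spokane ✗ (not Omaha, Fresno, or Dayton) → not eligible.
RSU Program — status part-time ✓ (not excluded); service 1078 days ≥ 26 weeks (≈182 days) ✓; age 26 ≥ 25 ✓; not eligible for Childcare Subsidy ✗ → not eligible.
Internet Stipend — service 1078 days ≥ 1 month (≈30 days) ✓; site Spokane ✗ (not Hamburg) → not eligible.
Medical Plan — status part-time ✗ (requires full-time or seasonal) → not eligible.
Commuter Stipend — status part-time ✗ (requires temporary) → not eligible.
Equipment Allowance — status part-time ✓; service 1078 days ≥ 1 year (≈365 days) ✓; 25 hrs/wk ≥ 24 ✓ → eligible.

Equipment Allowance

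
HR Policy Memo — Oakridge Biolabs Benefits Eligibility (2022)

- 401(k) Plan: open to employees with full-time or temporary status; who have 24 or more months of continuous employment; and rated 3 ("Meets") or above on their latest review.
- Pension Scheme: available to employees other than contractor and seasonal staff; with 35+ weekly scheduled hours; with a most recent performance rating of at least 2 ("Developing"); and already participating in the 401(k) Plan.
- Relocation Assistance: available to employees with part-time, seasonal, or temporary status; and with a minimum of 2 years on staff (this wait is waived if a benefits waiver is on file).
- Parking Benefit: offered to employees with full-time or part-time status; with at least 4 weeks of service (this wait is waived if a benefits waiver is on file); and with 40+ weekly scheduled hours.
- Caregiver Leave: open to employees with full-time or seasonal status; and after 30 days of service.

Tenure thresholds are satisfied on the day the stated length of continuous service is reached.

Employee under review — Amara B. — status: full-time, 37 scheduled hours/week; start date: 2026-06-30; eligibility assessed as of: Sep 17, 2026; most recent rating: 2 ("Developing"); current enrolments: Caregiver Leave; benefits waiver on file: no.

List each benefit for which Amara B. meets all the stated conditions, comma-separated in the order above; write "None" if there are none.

Service from 2026-06-30 to Sep 17, 2026: 79 days.
401(k) Plan — status full-time ✓; service 79 days < 24 months (≈720 days) ✗ → not eligible.
Pension Scheme — status full-time ✓ (not excluded); 37 hrs/wk ≥ 35 ✓; rating 2 ≥ 2 ✓; not enrolled in 401(k) Plan ✗ → not eligible.
Relocation Assistance — status full-time ✗ (requires part-time, seasonal, or temporary) → not eligible.
Parking Benefit — status full-time ✓; no waiver, service 79 days ≥ 4 weeks (≈28 days) ✓; 37 hrs/wk < 40 ✗ → not eligible.
Caregiver Leave — status full-time ✓; service 79 days ≥ 30 days ✓ → eligible.

Caregiver Leave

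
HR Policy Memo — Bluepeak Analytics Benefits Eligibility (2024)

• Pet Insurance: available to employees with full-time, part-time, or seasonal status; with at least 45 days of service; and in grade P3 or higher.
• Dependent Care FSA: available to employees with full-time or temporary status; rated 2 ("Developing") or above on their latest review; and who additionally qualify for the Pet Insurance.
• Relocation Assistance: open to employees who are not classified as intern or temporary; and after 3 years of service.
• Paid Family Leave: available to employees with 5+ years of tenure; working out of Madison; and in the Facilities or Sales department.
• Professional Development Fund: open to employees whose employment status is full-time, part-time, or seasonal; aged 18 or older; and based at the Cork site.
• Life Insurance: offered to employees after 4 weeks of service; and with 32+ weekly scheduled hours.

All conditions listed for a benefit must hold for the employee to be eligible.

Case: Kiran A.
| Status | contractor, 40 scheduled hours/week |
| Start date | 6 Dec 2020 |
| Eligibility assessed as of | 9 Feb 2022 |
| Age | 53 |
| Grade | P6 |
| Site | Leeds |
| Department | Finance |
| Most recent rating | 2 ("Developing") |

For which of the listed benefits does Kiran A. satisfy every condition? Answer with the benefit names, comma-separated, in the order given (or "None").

Service from 6 Dec 2020 to 9 Feb 2022: 430 days.
Pet Insurance — status contractor ✗ (requires full-time, part-time, or seasonal) → not eligible.
Dependent Care FSA — status contractor ✗ (requires full-time or temporary) → not eligible.
Relocation Assistance — status contractor ✓ (not excluded); service 430 days < 3 years (≈1095 days) ✗ → not eligible.
Paid Family Leave — service 430 days < 5 years (≈1825 days) ✗ → not eligible.
Professional Development Fund — status contractor ✗ (requires full-time, part-time, or seasonal) → not eligible.
Life Insurance — service 430 days ≥ 4 weeks (≈28 days) ✓; 40 hrs/wk ≥ 32 ✓ → eligible.

Life Insurance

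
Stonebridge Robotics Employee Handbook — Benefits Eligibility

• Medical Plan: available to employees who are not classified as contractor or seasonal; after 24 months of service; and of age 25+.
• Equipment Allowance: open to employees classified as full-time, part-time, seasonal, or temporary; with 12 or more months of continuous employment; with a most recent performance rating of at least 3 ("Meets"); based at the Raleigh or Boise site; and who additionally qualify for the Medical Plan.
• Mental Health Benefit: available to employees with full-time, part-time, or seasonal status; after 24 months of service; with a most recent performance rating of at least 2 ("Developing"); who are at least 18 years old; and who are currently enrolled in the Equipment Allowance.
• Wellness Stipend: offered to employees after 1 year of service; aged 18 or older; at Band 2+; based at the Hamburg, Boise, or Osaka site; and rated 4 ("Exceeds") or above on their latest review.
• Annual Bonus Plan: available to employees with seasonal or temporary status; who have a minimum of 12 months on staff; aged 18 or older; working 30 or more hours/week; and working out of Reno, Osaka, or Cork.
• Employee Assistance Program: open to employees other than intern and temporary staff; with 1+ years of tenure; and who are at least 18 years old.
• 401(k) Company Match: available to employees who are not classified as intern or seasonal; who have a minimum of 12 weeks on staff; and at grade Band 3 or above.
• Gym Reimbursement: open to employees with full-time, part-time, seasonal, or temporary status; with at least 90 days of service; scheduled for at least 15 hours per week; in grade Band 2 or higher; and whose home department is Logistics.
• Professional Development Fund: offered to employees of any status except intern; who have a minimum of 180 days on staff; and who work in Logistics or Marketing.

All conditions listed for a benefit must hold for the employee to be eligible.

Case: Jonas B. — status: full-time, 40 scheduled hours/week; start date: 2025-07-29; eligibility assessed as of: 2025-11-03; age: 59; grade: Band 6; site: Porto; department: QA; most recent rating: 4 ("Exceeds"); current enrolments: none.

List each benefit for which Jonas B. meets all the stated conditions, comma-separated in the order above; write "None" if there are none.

401(k) Company Match

Service from 2025-07-29 to 2025-11-03: 97 days.
Medical Plan — status full-time ✓ (not excluded); service 97 days < 24 months (≈720 days) ✗ → not eligible.
Equipment Allowance — status full-time ✓; service 97 days < 12 months (≈360 days) ✗ → not eligible.
Mental Health Benefit — status full-time ✓; service 97 days < 24 months (≈720 days) ✗ → not eligible.
Wellness Stipend — service 97 days < 1 year (≈365 days) ✗ → not eligible.
Annual Bonus Plan — status full-time ✗ (requires seasonal or temporary) → not eligible.
Employee Assistance Program — status full-time ✓ (not excluded); service 97 days < 1 year (≈365 days) ✗ → not eligible.
401(k) Company Match — status full-time ✓ (not excluded); service 97 days ≥ 12 weeks (≈84 days) ✓; grade Band 6 ≥ Band 3 ✓ → eligible.
Gym Reimbursement — status full-time ✓; service 97 days ≥ 90 days ✓; 40 hrs/wk ≥ 15 ✓; grade Band 6 ≥ Band 2 ✓; dept QA ✗ → not eligible.
Professional Development Fund — status full-time ✓ (not excluded); service 97 days < 180 days ✗ → not eligible.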